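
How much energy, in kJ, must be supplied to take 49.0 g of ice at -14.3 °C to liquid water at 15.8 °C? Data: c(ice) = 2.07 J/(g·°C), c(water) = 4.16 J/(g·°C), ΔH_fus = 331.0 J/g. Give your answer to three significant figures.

q = 20.9 kJ

q1 (heat ice -14.3→0.0 °C): 49.0 × 2.07 × 14.3 = 1450 J
q2 (melt at 0 °C): 49.0 × 331.0 = 16219 J
q3 (heat water 0.0→15.8 °C): 49.0 × 4.16 × 15.8 = 3221 J
Total: 1450 + 16219 + 3221 = 20890 J = 20.9 kJ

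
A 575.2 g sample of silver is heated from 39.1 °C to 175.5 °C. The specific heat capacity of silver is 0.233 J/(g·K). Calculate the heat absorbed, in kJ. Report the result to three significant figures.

q = m c ΔT = 575.2 × 0.233 × (175.5 − 39.1)
q = 575.2 × 0.233 × 136.4 = 18280 J = 18.3 kJ

q = 18.3 kJ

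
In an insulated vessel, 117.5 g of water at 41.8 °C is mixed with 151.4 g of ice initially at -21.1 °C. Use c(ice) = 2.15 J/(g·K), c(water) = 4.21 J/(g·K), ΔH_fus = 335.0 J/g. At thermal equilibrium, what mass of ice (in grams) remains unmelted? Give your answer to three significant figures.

Heat to warm all ice to 0 °C: 151.4×2.15×21.1 = 6868.3 J
Heat released by water cooling to 0 °C: 117.5×4.21×41.8 = 20677 J
20677 J < 6868.3 + 151.4×335.0 = 57587.3 J, so not all ice melts; final T = 0 °C.
Heat left for melting: 20677 − 6868.3 = 13808.7 J
Mass melted = 13808.7 / 335.0 = 41.22 g
Ice remaining = 151.4 − 41.22 = 110.18 g

m_ice remaining = 110 g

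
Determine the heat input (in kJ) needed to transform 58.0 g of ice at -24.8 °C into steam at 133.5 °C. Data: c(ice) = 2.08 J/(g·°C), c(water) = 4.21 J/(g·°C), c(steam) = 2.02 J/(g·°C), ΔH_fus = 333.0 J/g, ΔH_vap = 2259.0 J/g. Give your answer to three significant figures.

q1 (heat ice -24.8→0.0 °C): 58.0 × 2.08 × 24.8 = 2992 J
q2 (melt at 0 °C): 58.0 × 333.0 = 19314 J
q3 (heat water 0.0→100.0 °C): 58.0 × 4.21 × 100.0 = 24418 J
q4 (vaporize at 100 °C): 58.0 × 2259.0 = 131022 J
q5 (heat steam 100.0→133.5 °C): 58.0 × 2.02 × 33.5 = 3925 J
Total: 2992 + 19314 + 24418 + 131022 + 3925 = 181671 J = 182 kJ

q = 182 kJ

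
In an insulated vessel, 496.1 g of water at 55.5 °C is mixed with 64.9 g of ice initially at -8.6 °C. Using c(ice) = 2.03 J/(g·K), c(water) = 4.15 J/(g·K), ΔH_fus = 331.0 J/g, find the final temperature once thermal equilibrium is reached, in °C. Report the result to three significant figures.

T_f = 39.4 °C

Heat to bring ice to 0 °C and melt it: q₁ = 64.9×2.03×8.6 + 64.9×331.0 = 22615 J
Heat the water can supply cooling to 0 °C: 496.1×4.15×55.5 = 114264 J > q₁, so all ice melts.
Energy balance: 496.1×4.15×(55.5 − T) = 22615 + 64.9×4.15×(T − 0)
2058.815(55.5 − T) = 22615 + 269.335 T
114264 − 22615 = 2328.150 T
T = 91649 / 2328.150 = 39.37 °C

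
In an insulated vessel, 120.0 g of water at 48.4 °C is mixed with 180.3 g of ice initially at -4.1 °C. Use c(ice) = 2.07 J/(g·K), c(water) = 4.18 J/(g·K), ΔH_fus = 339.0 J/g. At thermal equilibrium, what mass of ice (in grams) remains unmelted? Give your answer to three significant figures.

Heat to warm all ice to 0 °C: 180.3×2.07×4.1 = 1530.2 J
Heat released by water cooling to 0 °C: 120.0×4.18×48.4 = 24277 J
24277 J < 1530.2 + 180.3×339.0 = 62651.9 J, so not all ice melts; final T = 0 °C.
Heat left for melting: 24277 − 1530.2 = 22746.8 J
Mass melted = 22746.8 / 339.0 = 67.10 g
Ice remaining = 180.3 − 67.10 = 113.20 g

m_ice remaining = 113 g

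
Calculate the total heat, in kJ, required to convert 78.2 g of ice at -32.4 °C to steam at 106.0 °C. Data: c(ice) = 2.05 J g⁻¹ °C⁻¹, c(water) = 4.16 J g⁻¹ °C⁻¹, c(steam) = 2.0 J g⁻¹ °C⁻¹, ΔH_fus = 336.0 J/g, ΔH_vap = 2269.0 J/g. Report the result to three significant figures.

q1 (heat ice -32.4→0.0 °C): 78.2 × 2.05 × 32.4 = 5194 J
q2 (melt at 0 °C): 78.2 × 336.0 = 26275 J
q3 (heat water 0.0→100.0 °C): 78.2 × 4.16 × 100.0 = 32531 J
q4 (vaporize at 100 °C): 78.2 × 2269.0 = 177436 J
q5 (heat steam 100.0→106.0 °C): 78.2 × 2.0 × 6.0 = 938 J
Total: 5194 + 26275 + 32531 + 177436 + 938 = 242374 J = 242 kJ

q = 242 kJ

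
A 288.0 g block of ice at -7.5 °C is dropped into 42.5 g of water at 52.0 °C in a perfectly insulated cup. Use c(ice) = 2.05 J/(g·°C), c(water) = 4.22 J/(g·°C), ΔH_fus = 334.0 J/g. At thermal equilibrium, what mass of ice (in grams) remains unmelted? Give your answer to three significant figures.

Heat to warm all ice to 0 °C: 288.0×2.05×7.5 = 4428.0 J
Heat released by water cooling to 0 °C: 42.5×4.22×52.0 = 9326.2 J
9326.2 J < 4428.0 + 288.0×334.0 = 100620.0 J, so not all ice melts; final T = 0 °C.
Heat left for melting: 9326.2 − 4428.0 = 4898.2 J
Mass melted = 4898.2 / 334.0 = 14.67 g
Ice remaining = 288.0 − 14.67 = 273.33 g

m_ice remaining = 273 g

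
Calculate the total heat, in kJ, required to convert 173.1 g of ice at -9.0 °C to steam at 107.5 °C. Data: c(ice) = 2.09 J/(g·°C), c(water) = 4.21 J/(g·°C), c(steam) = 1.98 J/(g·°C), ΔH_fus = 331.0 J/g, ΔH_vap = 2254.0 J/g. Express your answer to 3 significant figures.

q = 526 kJ

q1 (heat ice -9.0→0.0 °C): 173.1 × 2.09 × 9.0 = 3256 J
q2 (melt at 0 °C): 173.1 × 331.0 = 57296 J
q3 (heat water 0.0→100.0 °C): 173.1 × 4.21 × 100.0 = 72875 J
q4 (vaporize at 100 °C): 173.1 × 2254.0 = 390167 J
q5 (heat steam 100.0→107.5 °C): 173.1 × 1.98 × 7.5 = 2571 J
Total: 3256 + 57296 + 72875 + 390167 + 2571 = 526165 J = 526 kJ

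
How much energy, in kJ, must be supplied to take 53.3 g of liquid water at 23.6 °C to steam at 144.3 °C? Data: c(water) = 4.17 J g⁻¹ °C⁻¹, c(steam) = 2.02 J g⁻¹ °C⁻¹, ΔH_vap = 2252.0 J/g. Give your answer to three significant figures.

q = 142 kJ

q1 (heat water 23.6→100.0 °C): 53.3 × 4.17 × 76.4 = 16981 J
q2 (vaporize at 100 °C): 53.3 × 2252.0 = 120032 J
q3 (heat steam 100.0→144.3 °C): 53.3 × 2.02 × 44.3 = 4770 J
Total: 16981 + 120032 + 4770 = 141783 J = 142 kJ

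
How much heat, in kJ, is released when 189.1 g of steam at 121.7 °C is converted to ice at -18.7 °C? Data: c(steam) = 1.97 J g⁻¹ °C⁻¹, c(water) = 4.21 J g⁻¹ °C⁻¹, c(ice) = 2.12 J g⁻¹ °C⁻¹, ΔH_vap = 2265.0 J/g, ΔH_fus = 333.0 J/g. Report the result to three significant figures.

q1 (cool steam 121.7→100 °C): 189.1 × 1.97 × 21.7 = 8084 J
q2 (condense at 100 °C): 189.1 × 2265.0 = 428312 J
q3 (cool water 100→0 °C): 189.1 × 4.21 × 100.0 = 79611 J
q4 (freeze at 0 °C): 189.1 × 333.0 = 62970 J
q5 (cool ice 0→-18.7 °C): 189.1 × 2.12 × 18.7 = 7497 J
Total: 8084 + 428312 + 79611 + 62970 + 7497 = 586474 J = 586 kJ

q = 586 kJ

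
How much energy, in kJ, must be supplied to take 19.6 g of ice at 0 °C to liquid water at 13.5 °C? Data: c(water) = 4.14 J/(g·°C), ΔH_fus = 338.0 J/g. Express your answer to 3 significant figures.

q = 7.72 kJ

q1 (melt at 0 °C): 19.6 × 338.0 = 6625 J
q2 (heat water 0.0→13.5 °C): 19.6 × 4.14 × 13.5 = 1095 J
Total: 6625 + 1095 = 7720 J = 7.72 kJ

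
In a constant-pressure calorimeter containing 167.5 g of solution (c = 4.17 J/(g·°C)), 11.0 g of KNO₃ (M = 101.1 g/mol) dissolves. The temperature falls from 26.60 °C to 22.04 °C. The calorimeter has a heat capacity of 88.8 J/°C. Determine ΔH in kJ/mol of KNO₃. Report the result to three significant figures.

|ΔT| = |22.04 − 26.60| = 4.56 °C
|q_surr| = (167.5 × 4.17 + 88.8) × 4.56 = 787.275 × 4.56 = 3590 J
n(KNO₃) = 11.0 / 101.1 = 0.1088 mol
Temperature fell, so q_rxn = +|q_surr| = 3.590 kJ
ΔH = q_rxn / n = 33.00 kJ/mol

ΔH = 33.0 kJ/mol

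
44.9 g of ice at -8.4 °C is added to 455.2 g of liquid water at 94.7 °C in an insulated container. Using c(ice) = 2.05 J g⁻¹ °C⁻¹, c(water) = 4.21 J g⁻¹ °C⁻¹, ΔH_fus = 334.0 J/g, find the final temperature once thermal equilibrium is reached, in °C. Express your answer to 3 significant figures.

Heat to bring ice to 0 °C and melt it: q₁ = 44.9×2.05×8.4 + 44.9×334.0 = 15770 J
Heat the water can supply cooling to 0 °C: 455.2×4.21×94.7 = 181482 J > q₁, so all ice melts.
Energy balance: 455.2×4.21×(94.7 − T) = 15770 + 44.9×4.21×(T − 0)
1916.392(94.7 − T) = 15770 + 189.029 T
181482 − 15770 = 2105.421 T
T = 165712 / 2105.421 = 78.71 °C

T_f = 78.7 °C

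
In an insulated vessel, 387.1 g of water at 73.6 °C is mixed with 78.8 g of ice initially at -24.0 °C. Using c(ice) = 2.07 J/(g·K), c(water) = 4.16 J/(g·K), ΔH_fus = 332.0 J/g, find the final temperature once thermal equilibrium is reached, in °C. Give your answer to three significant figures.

Heat to bring ice to 0 °C and melt it: q₁ = 78.8×2.07×24.0 + 78.8×332.0 = 30076 J
Heat the water can supply cooling to 0 °C: 387.1×4.16×73.6 = 118521 J > q₁, so all ice melts.
Energy balance: 387.1×4.16×(73.6 − T) = 30076 + 78.8×4.16×(T − 0)
1610.336(73.6 − T) = 30076 + 327.808 T
118521 − 30076 = 1938.144 T
T = 88445 / 1938.144 = 45.63 °C

T_f = 45.6 °C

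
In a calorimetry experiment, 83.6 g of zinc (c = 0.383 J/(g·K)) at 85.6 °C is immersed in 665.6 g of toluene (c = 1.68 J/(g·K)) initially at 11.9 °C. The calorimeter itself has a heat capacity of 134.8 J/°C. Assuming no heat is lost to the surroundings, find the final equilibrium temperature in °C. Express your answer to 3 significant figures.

Heat lost by zinc = heat gained by toluene + calorimeter.
(83.6)(0.383)(85.6 − T) = [(665.6)(1.68) + 134.8](T − 11.9)
32.0188 (85.6 − T) = 1253.008 (T − 11.9)
2740.8 − 32.0188 T = 1253.008 T − 14911
17651.8 = 1285.0268 T
T = 13.74 °C

T_f = 13.7 °C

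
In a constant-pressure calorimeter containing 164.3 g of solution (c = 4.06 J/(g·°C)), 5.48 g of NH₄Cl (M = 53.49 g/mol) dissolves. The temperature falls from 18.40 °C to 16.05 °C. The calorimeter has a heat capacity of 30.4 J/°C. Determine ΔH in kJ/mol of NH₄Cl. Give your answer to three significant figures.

ΔH = 16.0 kJ/mol

|ΔT| = |16.05 − 18.40| = 2.35 °C
|q_surr| = (164.3 × 4.06 + 30.4) × 2.35 = 697.458 × 2.35 = 1639 J
n(NH₄Cl) = 5.48 / 53.49 = 0.1024 mol
Temperature fell, so q_rxn = +|q_surr| = 1.639 kJ
ΔH = q_rxn / n = 16.01 kJ/mol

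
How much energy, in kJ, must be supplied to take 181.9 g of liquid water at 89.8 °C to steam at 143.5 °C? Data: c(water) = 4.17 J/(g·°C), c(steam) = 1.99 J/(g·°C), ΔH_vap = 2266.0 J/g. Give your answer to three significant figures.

q1 (heat water 89.8→100.0 °C): 181.9 × 4.17 × 10.2 = 7737 J
q2 (vaporize at 100 °C): 181.9 × 2266.0 = 412185 J
q3 (heat steam 100.0→143.5 °C): 181.9 × 1.99 × 43.5 = 15746 J
Total: 7737 + 412185 + 15746 = 435668 J = 436 kJ

q = 436 kJ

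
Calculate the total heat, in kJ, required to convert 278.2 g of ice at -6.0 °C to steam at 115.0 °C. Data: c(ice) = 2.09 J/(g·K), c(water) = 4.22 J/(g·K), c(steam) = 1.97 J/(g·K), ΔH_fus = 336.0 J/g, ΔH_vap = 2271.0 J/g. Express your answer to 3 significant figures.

q = 854 kJ

q1 (heat ice -6.0→0.0 °C): 278.2 × 2.09 × 6.0 = 3489 J
q2 (melt at 0 °C): 278.2 × 336.0 = 93475 J
q3 (heat water 0.0→100.0 °C): 278.2 × 4.22 × 100.0 = 117400 J
q4 (vaporize at 100 °C): 278.2 × 2271.0 = 631792 J
q5 (heat steam 100.0→115.0 °C): 278.2 × 1.97 × 15.0 = 8221 J
Total: 3489 + 93475 + 117400 + 631792 + 8221 = 854377 J = 854 kJ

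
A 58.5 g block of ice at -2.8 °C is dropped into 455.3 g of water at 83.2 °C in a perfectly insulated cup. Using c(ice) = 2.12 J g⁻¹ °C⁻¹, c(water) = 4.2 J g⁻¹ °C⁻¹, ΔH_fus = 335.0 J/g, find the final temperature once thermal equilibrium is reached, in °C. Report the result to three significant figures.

T_f = 64.5 °C

Heat to bring ice to 0 °C and melt it: q₁ = 58.5×2.12×2.8 + 58.5×335.0 = 19945 J
Heat the water can supply cooling to 0 °C: 455.3×4.2×83.2 = 159100 J > q₁, so all ice melts.
Energy balance: 455.3×4.2×(83.2 − T) = 19945 + 58.5×4.2×(T − 0)
1912.26(83.2 − T) = 19945 + 245.7 T
159100 − 19945 = 2157.96 T
T = 139155 / 2157.96 = 64.48 °C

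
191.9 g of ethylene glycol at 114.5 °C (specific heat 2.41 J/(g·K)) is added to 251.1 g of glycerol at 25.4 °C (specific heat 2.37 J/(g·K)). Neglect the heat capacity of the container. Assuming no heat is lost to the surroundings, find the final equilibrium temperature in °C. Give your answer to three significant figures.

T_f = 64.4 °C

Heat lost by ethylene glycol = heat gained by glycerol.
(191.9)(2.41)(114.5 − T) = (251.1)(2.37)(T − 25.4)
462.479 (114.5 − T) = 595.107 (T − 25.4)
52954 − 462.479 T = 595.107 T − 15116
68070 = 1057.586 T
T = 64.36 °C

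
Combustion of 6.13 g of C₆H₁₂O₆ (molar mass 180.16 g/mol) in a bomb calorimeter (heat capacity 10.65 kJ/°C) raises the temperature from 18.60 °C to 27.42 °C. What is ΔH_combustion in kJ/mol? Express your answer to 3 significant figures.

ΔT = 27.42 − 18.60 = 8.82 °C
q_cal = C_cal × ΔT = 10.65 × 8.82 = 93.933 kJ
n = 6.13 / 180.16 = 0.03403 mol
q_rxn = −q_cal = -93.933 kJ
ΔH = -93.933 / 0.03403 = -2760 kJ/mol

ΔH = -2760 kJ/mol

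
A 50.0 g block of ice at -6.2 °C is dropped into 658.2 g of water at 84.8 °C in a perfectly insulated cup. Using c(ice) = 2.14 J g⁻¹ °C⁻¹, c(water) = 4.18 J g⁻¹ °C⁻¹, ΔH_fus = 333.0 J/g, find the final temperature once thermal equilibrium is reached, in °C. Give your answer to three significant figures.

Heat to bring ice to 0 °C and melt it: q₁ = 50.0×2.14×6.2 + 50.0×333.0 = 17313 J
Heat the water can supply cooling to 0 °C: 658.2×4.18×84.8 = 233308 J > q₁, so all ice melts.
Energy balance: 658.2×4.18×(84.8 − T) = 17313 + 50.0×4.18×(T − 0)
2751.276(84.8 − T) = 17313 + 209 T
233308 − 17313 = 2960.276 T
T = 215995 / 2960.276 = 72.96 °C

T_f = 73.0 °C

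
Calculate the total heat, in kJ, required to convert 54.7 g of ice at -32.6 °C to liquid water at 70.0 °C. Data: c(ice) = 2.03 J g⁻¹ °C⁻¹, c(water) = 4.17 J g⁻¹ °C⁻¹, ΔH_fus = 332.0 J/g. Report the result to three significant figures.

q1 (heat ice -32.6→0.0 °C): 54.7 × 2.03 × 32.6 = 3620 J
q2 (melt at 0 °C): 54.7 × 332.0 = 18160 J
q3 (heat water 0.0→70.0 °C): 54.7 × 4.17 × 70.0 = 15967 J
Total: 3620 + 18160 + 15967 = 37747 J = 37.7 kJ

q = 37.7 kJ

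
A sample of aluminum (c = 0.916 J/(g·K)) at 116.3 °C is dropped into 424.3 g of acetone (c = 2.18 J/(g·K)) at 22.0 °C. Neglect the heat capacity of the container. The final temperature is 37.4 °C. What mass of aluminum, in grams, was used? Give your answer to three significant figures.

m = 197 g

q_gained = (424.3 × 2.18) × (37.4 − 22.0) = 14240 J
q_lost = m × 0.916 × (116.3 − 37.4) = 72.2724 m
m = 14240 / 72.2724 = 197 g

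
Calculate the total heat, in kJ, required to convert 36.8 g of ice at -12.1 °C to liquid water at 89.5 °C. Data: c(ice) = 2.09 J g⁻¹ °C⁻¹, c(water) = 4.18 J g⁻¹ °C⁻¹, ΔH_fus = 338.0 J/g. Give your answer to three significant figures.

q1 (heat ice -12.1→0.0 °C): 36.8 × 2.09 × 12.1 = 931 J
q2 (melt at 0 °C): 36.8 × 338.0 = 12438 J
q3 (heat water 0.0→89.5 °C): 36.8 × 4.18 × 89.5 = 13767 J
Total: 931 + 12438 + 13767 = 27136 J = 27.1 kJ

q = 27.1 kJ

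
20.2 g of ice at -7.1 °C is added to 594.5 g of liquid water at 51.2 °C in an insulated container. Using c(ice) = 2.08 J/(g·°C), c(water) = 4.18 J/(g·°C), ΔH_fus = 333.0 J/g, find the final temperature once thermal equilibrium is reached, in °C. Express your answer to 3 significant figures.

T_f = 46.8 °C

Heat to bring ice to 0 °C and melt it: q₁ = 20.2×2.08×7.1 + 20.2×333.0 = 7024.9 J
Heat the water can supply cooling to 0 °C: 594.5×4.18×51.2 = 127233 J > q₁, so all ice melts.
Energy balance: 594.5×4.18×(51.2 − T) = 7024.9 + 20.2×4.18×(T − 0)
2485.01(51.2 − T) = 7024.9 + 84.436 T
127233 − 7024.9 = 2569.446 T
T = 120208.1 / 2569.446 = 46.78 °C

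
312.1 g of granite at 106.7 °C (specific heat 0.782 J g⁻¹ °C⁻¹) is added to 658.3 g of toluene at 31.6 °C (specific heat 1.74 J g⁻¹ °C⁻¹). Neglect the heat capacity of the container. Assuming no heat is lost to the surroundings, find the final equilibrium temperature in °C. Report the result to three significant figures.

T_f = 44.8 °C

Heat lost by granite = heat gained by toluene.
(312.1)(0.782)(106.7 − T) = (658.3)(1.74)(T − 31.6)
244.0622 (106.7 − T) = 1145.442 (T − 31.6)
26041 − 244.0622 T = 1145.442 T − 36196
62237 = 1389.5042 T
T = 44.79 °C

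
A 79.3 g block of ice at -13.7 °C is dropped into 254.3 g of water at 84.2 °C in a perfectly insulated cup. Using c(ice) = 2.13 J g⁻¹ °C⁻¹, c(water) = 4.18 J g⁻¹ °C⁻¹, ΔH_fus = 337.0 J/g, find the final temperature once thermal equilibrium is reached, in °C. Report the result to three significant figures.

Heat to bring ice to 0 °C and melt it: q₁ = 79.3×2.13×13.7 + 79.3×337.0 = 29038 J
Heat the water can supply cooling to 0 °C: 254.3×4.18×84.2 = 89502.4 J > q₁, so all ice melts.
Energy balance: 254.3×4.18×(84.2 − T) = 29038 + 79.3×4.18×(T − 0)
1062.974(84.2 − T) = 29038 + 331.474 T
89502.4 − 29038 = 1394.448 T
T = 60464.4 / 1394.448 = 43.36 °C

T_f = 43.4 °C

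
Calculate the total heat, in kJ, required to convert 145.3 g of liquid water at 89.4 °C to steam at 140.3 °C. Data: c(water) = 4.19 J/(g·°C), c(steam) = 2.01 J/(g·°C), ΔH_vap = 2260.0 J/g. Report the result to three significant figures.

q = 347 kJ

q1 (heat water 89.4→100.0 °C): 145.3 × 4.19 × 10.6 = 6453 J
q2 (vaporize at 100 °C): 145.3 × 2260.0 = 328378 J
q3 (heat steam 100.0→140.3 °C): 145.3 × 2.01 × 40.3 = 11770 J
Total: 6453 + 328378 + 11770 = 346601 J = 347 kJ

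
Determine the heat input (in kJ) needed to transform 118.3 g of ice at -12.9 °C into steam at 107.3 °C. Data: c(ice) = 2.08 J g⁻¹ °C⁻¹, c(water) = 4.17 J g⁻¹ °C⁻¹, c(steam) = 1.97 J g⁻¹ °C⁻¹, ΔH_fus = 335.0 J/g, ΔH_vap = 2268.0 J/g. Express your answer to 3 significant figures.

q1 (heat ice -12.9→0.0 °C): 118.3 × 2.08 × 12.9 = 3174 J
q2 (melt at 0 °C): 118.3 × 335.0 = 39631 J
q3 (heat water 0.0→100.0 °C): 118.3 × 4.17 × 100.0 = 49331 J
q4 (vaporize at 100 °C): 118.3 × 2268.0 = 268304 J
q5 (heat steam 100.0→107.3 °C): 118.3 × 1.97 × 7.3 = 1701 J
Total: 3174 + 39631 + 49331 + 268304 + 1701 = 362141 J = 362 kJ

q = 362 kJ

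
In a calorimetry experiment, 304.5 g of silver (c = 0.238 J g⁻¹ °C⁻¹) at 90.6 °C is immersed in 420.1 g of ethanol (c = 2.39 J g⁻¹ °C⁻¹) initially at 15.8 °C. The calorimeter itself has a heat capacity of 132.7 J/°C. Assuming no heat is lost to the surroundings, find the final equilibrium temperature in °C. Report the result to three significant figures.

T_f = 20.3 °C

Heat lost by silver = heat gained by ethanol + calorimeter.
(304.5)(0.238)(90.6 − T) = [(420.1)(2.39) + 132.7](T − 15.8)
72.471 (90.6 − T) = 1136.739 (T − 15.8)
6565.9 − 72.471 T = 1136.739 T − 17960
24525.9 = 1209.210 T
T = 20.28 °C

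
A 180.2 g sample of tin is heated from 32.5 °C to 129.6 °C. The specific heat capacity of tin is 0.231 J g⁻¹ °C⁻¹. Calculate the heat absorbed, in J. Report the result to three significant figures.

q = 4040 J

q = m c ΔT = 180.2 × 0.231 × (129.6 − 32.5)
q = 180.2 × 0.231 × 97.1 = 4042 J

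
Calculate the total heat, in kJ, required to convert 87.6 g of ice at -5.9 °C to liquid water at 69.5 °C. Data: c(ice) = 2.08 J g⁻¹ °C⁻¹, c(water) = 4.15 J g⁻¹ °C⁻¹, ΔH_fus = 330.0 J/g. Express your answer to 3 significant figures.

q = 55.2 kJ

q1 (heat ice -5.9→0.0 °C): 87.6 × 2.08 × 5.9 = 1075 J
q2 (melt at 0 °C): 87.6 × 330.0 = 28908 J
q3 (heat water 0.0→69.5 °C): 87.6 × 4.15 × 69.5 = 25266 J
Total: 1075 + 28908 + 25266 = 55249 J = 55.2 kJ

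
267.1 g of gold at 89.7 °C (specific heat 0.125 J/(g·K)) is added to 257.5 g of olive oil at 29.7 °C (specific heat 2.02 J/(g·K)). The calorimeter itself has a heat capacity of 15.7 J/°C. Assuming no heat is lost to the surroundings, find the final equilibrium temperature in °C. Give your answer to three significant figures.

Heat lost by gold = heat gained by olive oil + calorimeter.
(267.1)(0.125)(89.7 − T) = [(257.5)(2.02) + 15.7](T − 29.7)
33.3875 (89.7 − T) = 535.85 (T − 29.7)
2994.9 − 33.3875 T = 535.85 T − 15915
18909.9 = 569.2375 T
T = 33.22 °C

T_f = 33.2 °C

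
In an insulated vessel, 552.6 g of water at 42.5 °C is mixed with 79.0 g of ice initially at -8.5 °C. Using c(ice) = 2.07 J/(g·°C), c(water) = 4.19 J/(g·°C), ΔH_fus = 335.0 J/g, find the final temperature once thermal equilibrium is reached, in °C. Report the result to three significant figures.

Heat to bring ice to 0 °C and melt it: q₁ = 79.0×2.07×8.5 + 79.0×335.0 = 27855 J
Heat the water can supply cooling to 0 °C: 552.6×4.19×42.5 = 98404.2 J > q₁, so all ice melts.
Energy balance: 552.6×4.19×(42.5 − T) = 27855 + 79.0×4.19×(T − 0)
2315.394(42.5 − T) = 27855 + 331.01 T
98404.2 − 27855 = 2646.404 T
T = 70549.2 / 2646.404 = 26.66 °C

T_f = 26.7 °C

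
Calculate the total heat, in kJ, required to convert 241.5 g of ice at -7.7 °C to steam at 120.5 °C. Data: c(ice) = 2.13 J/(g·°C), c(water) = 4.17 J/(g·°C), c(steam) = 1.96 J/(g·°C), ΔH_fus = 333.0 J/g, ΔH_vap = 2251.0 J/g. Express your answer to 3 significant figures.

q1 (heat ice -7.7→0.0 °C): 241.5 × 2.13 × 7.7 = 3961 J
q2 (melt at 0 °C): 241.5 × 333.0 = 80420 J
q3 (heat water 0.0→100.0 °C): 241.5 × 4.17 × 100.0 = 100706 J
q4 (vaporize at 100 °C): 241.5 × 2251.0 = 543617 J
q5 (heat steam 100.0→120.5 °C): 241.5 × 1.96 × 20.5 = 9703 J
Total: 3961 + 80420 + 100706 + 543617 + 9703 = 738407 J = 738 kJ

q = 738 kJ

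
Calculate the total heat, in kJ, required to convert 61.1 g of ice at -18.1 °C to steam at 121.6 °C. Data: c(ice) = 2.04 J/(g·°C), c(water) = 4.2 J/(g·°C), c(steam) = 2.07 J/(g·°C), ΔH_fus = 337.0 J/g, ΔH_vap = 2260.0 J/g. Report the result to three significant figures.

q1 (heat ice -18.1→0.0 °C): 61.1 × 2.04 × 18.1 = 2256 J
q2 (melt at 0 °C): 61.1 × 337.0 = 20591 J
q3 (heat water 0.0→100.0 °C): 61.1 × 4.2 × 100.0 = 25662 J
q4 (vaporize at 100 °C): 61.1 × 2260.0 = 138086 J
q5 (heat steam 100.0→121.6 °C): 61.1 × 2.07 × 21.6 = 2732 J
Total: 2256 + 20591 + 25662 + 138086 + 2732 = 189327 J = 189 kJ

q = 189 kJ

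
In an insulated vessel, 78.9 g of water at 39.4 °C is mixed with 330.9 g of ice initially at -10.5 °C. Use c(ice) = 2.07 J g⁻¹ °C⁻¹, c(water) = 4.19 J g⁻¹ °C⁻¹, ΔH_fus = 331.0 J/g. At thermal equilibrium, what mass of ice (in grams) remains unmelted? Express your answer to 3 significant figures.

Heat to warm all ice to 0 °C: 330.9×2.07×10.5 = 7192.1 J
Heat released by water cooling to 0 °C: 78.9×4.19×39.4 = 13025 J
13025 J < 7192.1 + 330.9×331.0 = 116720.0 J, so not all ice melts; final T = 0 °C.
Heat left for melting: 13025 − 7192.1 = 5832.9 J
Mass melted = 5832.9 / 331.0 = 17.62 g
Ice remaining = 330.9 − 17.62 = 313.28 g

m_ice remaining = 313 g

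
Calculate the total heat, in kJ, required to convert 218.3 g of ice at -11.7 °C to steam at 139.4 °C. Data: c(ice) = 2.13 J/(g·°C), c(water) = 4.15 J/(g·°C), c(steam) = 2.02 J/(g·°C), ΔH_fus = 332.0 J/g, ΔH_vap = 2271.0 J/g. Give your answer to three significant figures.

q = 682 kJ

q1 (heat ice -11.7→0.0 °C): 218.3 × 2.13 × 11.7 = 5440 J
q2 (melt at 0 °C): 218.3 × 332.0 = 72476 J
q3 (heat water 0.0→100.0 °C): 218.3 × 4.15 × 100.0 = 90595 J
q4 (vaporize at 100 °C): 218.3 × 2271.0 = 495759 J
q5 (heat steam 100.0→139.4 °C): 218.3 × 2.02 × 39.4 = 17374 J
Total: 5440 + 72476 + 90595 + 495759 + 17374 = 681644 J = 682 kJ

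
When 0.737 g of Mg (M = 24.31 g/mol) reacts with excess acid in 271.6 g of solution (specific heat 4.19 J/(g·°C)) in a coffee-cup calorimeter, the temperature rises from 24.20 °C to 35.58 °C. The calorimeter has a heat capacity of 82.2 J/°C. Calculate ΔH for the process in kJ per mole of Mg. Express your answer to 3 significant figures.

|ΔT| = |35.58 − 24.20| = 11.38 °C
|q_surr| = (271.6 × 4.19 + 82.2) × 11.38 = 1220.204 × 11.38 = 13890 J
n(Mg) = 0.737 / 24.31 = 0.03032 mol
Temperature rose, so q_rxn = −|q_surr| = -13.89 kJ
ΔH = q_rxn / n = -458.1 kJ/mol

ΔH = -458 kJ/mol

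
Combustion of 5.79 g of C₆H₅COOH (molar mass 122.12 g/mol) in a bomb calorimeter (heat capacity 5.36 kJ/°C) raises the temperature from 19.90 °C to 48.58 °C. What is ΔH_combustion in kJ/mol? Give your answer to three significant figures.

ΔH = -3240 kJ/mol

ΔT = 48.58 − 19.90 = 28.68 °C
q_cal = C_cal × ΔT = 5.36 × 28.68 = 153.7248 kJ
n = 5.79 / 122.12 = 0.04741 mol
q_rxn = −q_cal = -153.7248 kJ
ΔH = -153.7248 / 0.04741 = -3242 kJ/mol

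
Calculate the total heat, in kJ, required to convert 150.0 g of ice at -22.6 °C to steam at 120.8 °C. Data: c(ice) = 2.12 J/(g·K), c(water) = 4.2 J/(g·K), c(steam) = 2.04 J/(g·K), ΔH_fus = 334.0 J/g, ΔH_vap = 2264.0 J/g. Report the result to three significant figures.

q1 (heat ice -22.6→0.0 °C): 150.0 × 2.12 × 22.6 = 7187 J
q2 (melt at 0 °C): 150.0 × 334.0 = 50100 J
q3 (heat water 0.0→100.0 °C): 150.0 × 4.2 × 100.0 = 63000 J
q4 (vaporize at 100 °C): 150.0 × 2264.0 = 339600 J
q5 (heat steam 100.0→120.8 °C): 150.0 × 2.04 × 20.8 = 6365 J
Total: 7187 + 50100 + 63000 + 339600 + 6365 = 466252 J = 466 kJ

q = 466 kJ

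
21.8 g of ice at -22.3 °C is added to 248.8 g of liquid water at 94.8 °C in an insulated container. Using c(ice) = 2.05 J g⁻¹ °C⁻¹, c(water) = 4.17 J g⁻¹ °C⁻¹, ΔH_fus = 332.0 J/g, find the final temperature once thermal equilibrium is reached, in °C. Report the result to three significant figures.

T_f = 79.9 °C

Heat to bring ice to 0 °C and melt it: q₁ = 21.8×2.05×22.3 + 21.8×332.0 = 8234.2 J
Heat the water can supply cooling to 0 °C: 248.8×4.17×94.8 = 98354.6 J > q₁, so all ice melts.
Energy balance: 248.8×4.17×(94.8 − T) = 8234.2 + 21.8×4.17×(T − 0)
1037.496(94.8 − T) = 8234.2 + 90.906 T
98354.6 − 8234.2 = 1128.402 T
T = 90120.4 / 1128.402 = 79.87 °C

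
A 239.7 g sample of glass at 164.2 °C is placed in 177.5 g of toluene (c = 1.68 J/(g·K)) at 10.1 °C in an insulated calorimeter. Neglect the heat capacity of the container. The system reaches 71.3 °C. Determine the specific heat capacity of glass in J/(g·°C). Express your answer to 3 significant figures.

c = 0.820 J/(g·°C)

q_gained = (177.5 × 1.68) × (71.3 − 10.1) = 18250 J
q_lost = 239.7 × c × (164.2 − 71.3) = 22268.13 c
Set equal: c = 18250 / 22268.13 = 0.820 J/(g·°C)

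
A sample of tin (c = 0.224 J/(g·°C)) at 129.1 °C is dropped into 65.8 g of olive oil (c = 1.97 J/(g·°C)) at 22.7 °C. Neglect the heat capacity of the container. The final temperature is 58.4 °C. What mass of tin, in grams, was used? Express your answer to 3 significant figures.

q_gained = (65.8 × 1.97) × (58.4 − 22.7) = 4628 J
q_lost = m × 0.224 × (129.1 − 58.4) = 15.8368 m
m = 4628 / 15.8368 = 292 g

m = 292 g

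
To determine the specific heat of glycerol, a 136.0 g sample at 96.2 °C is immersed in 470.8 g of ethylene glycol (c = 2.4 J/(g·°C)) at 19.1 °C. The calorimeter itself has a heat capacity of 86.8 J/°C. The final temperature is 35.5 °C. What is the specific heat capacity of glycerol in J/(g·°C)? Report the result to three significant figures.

q_gained = (470.8 × 2.4 + 86.8) × (35.5 − 19.1) = 19950 J
q_lost = 136.0 × c × (96.2 − 35.5) = 8255.2 c
Set equal: c = 19950 / 8255.2 = 2.42 J/(g·°C)

c = 2.42 J/(g·°C)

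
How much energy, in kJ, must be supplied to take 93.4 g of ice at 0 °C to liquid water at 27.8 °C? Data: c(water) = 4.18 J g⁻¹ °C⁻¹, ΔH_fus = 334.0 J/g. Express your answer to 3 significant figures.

q = 42.0 kJ

q1 (melt at 0 °C): 93.4 × 334.0 = 31196 J
q2 (heat water 0.0→27.8 °C): 93.4 × 4.18 × 27.8 = 10853 J
Total: 31196 + 10853 = 42049 J = 42.0 kJ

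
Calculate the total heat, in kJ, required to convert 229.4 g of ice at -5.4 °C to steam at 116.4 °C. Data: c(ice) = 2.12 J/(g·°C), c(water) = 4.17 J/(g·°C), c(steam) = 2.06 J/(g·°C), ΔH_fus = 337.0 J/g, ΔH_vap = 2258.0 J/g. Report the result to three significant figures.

q1 (heat ice -5.4→0.0 °C): 229.4 × 2.12 × 5.4 = 2626 J
q2 (melt at 0 °C): 229.4 × 337.0 = 77308 J
q3 (heat water 0.0→100.0 °C): 229.4 × 4.17 × 100.0 = 95660 J
q4 (vaporize at 100 °C): 229.4 × 2258.0 = 517985 J
q5 (heat steam 100.0→116.4 °C): 229.4 × 2.06 × 16.4 = 7750 J
Total: 2626 + 77308 + 95660 + 517985 + 7750 = 701329 J = 701 kJ

q = 701 kJ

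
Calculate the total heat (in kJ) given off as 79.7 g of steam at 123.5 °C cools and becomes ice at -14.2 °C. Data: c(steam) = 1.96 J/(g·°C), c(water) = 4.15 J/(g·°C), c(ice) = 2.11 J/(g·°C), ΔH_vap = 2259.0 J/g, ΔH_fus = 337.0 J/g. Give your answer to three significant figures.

q = 246 kJ

q1 (cool steam 123.5→100 °C): 79.7 × 1.96 × 23.5 = 3671 J
q2 (condense at 100 °C): 79.7 × 2259.0 = 180042 J
q3 (cool water 100→0 °C): 79.7 × 4.15 × 100.0 = 33076 J
q4 (freeze at 0 °C): 79.7 × 337.0 = 26859 J
q5 (cool ice 0→-14.2 °C): 79.7 × 2.11 × 14.2 = 2388 J
Total: 3671 + 180042 + 33076 + 26859 + 2388 = 246036 J = 246 kJ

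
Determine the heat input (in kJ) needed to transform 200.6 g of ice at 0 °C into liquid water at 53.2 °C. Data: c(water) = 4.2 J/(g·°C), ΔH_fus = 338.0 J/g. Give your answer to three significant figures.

q = 113 kJ

q1 (melt at 0 °C): 200.6 × 338.0 = 67803 J
q2 (heat water 0.0→53.2 °C): 200.6 × 4.2 × 53.2 = 44822 J
Total: 67803 + 44822 = 112625 J = 113 kJ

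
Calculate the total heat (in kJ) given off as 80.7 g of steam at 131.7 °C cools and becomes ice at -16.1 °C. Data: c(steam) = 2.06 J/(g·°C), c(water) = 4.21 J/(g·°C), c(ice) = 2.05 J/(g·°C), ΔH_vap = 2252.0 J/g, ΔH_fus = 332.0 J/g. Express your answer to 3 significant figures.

q = 250 kJ

q1 (cool steam 131.7→100 °C): 80.7 × 2.06 × 31.7 = 5270 J
q2 (condense at 100 °C): 80.7 × 2252.0 = 181736 J
q3 (cool water 100→0 °C): 80.7 × 4.21 × 100.0 = 33975 J
q4 (freeze at 0 °C): 80.7 × 332.0 = 26792 J
q5 (cool ice 0→-16.1 °C): 80.7 × 2.05 × 16.1 = 2664 J
Total: 5270 + 181736 + 33975 + 26792 + 2664 = 250437 J = 250 kJ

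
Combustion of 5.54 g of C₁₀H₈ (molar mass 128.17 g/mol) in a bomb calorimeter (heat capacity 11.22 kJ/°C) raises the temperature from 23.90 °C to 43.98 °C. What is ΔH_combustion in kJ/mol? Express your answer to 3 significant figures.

ΔH = -5210 kJ/mol

ΔT = 43.98 − 23.90 = 20.08 °C
q_cal = C_cal × ΔT = 11.22 × 20.08 = 225.2976 kJ
n = 5.54 / 128.17 = 0.04322 mol
q_rxn = −q_cal = -225.2976 kJ
ΔH = -225.2976 / 0.04322 = -5213 kJ/mol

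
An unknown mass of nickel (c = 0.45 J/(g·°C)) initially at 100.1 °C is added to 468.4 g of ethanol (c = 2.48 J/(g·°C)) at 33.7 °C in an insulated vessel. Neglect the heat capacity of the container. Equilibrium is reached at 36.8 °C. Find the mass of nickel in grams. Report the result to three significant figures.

m = 126 g

q_gained = (468.4 × 2.48) × (36.8 − 33.7) = 3601 J
q_lost = m × 0.45 × (100.1 − 36.8) = 28.485 m
m = 3601 / 28.485 = 126 g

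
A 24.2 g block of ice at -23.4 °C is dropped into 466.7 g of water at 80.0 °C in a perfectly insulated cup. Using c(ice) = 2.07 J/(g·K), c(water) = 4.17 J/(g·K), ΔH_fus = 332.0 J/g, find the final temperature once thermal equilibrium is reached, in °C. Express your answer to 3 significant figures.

Heat to bring ice to 0 °C and melt it: q₁ = 24.2×2.07×23.4 + 24.2×332.0 = 9206.6 J
Heat the water can supply cooling to 0 °C: 466.7×4.17×80.0 = 155691 J > q₁, so all ice melts.
Energy balance: 466.7×4.17×(80.0 − T) = 9206.6 + 24.2×4.17×(T − 0)
1946.139(80.0 − T) = 9206.6 + 100.914 T
155691 − 9206.6 = 2047.053 T
T = 146484.4 / 2047.053 = 71.56 °C

T_f = 71.6 °C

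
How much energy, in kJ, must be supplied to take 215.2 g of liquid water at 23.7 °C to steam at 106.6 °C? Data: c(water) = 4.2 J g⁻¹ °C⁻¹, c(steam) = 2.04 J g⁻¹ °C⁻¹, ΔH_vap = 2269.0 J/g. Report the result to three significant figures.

q1 (heat water 23.7→100.0 °C): 215.2 × 4.2 × 76.3 = 68963 J
q2 (vaporize at 100 °C): 215.2 × 2269.0 = 488289 J
q3 (heat steam 100.0→106.6 °C): 215.2 × 2.04 × 6.6 = 2897 J
Total: 68963 + 488289 + 2897 = 560149 J = 560 kJ

q = 560 kJ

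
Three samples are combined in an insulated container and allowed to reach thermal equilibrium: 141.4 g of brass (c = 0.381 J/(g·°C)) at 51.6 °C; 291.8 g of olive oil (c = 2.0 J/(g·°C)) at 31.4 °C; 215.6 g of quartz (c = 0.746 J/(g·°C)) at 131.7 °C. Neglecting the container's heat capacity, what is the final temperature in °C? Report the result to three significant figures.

Σ mᵢcᵢ(T − Tᵢ) = 0  ⇒  T = Σ mᵢcᵢTᵢ / Σ mᵢcᵢ
Σ mᵢcᵢ = 141.4×0.381 + 291.8×2.0 + 215.6×0.746 = 798.3110
Σ mᵢcᵢTᵢ = 53.8734×51.6 + 583.6×31.4 + 160.8376×131.7 = 42287
T = 42287 / 798.3110 = 52.97 °C

T_f = 53.0 °C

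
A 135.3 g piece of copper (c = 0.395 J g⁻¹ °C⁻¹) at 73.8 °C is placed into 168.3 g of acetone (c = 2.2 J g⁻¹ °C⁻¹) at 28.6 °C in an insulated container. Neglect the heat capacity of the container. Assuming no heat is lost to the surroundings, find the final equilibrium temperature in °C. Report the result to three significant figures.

Heat lost by copper = heat gained by acetone.
(135.3)(0.395)(73.8 − T) = (168.3)(2.2)(T − 28.6)
53.4435 (73.8 − T) = 370.26 (T − 28.6)
3944.1 − 53.4435 T = 370.26 T − 10589
14533.1 = 423.7035 T
T = 34.30 °C

T_f = 34.3 °C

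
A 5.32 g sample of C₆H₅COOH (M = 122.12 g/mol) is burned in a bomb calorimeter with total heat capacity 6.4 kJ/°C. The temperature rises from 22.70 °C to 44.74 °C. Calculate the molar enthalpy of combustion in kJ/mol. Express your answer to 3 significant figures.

ΔT = 44.74 − 22.70 = 22.04 °C
q_cal = C_cal × ΔT = 6.4 × 22.04 = 141.056 kJ
n = 5.32 / 122.12 = 0.04356 mol
q_rxn = −q_cal = -141.056 kJ
ΔH = -141.056 / 0.04356 = -3238 kJ/mol

ΔH = -3240 kJ/mol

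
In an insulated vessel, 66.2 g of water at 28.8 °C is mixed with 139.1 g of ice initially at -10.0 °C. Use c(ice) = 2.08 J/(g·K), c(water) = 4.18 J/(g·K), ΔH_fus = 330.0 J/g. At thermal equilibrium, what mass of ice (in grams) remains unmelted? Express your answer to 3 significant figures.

Heat to warm all ice to 0 °C: 139.1×2.08×10.0 = 2893.3 J
Heat released by water cooling to 0 °C: 66.2×4.18×28.8 = 7969.4 J
7969.4 J < 2893.3 + 139.1×330.0 = 48796.3 J, so not all ice melts; final T = 0 °C.
Heat left for melting: 7969.4 − 2893.3 = 5076.1 J
Mass melted = 5076.1 / 330.0 = 15.38 g
Ice remaining = 139.1 − 15.38 = 123.72 g

m_ice remaining = 124 g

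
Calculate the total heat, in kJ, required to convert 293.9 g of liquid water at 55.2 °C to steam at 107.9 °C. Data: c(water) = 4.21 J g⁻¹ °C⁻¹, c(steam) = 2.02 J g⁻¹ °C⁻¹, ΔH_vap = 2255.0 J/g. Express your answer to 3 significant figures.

q1 (heat water 55.2→100.0 °C): 293.9 × 4.21 × 44.8 = 55432 J
q2 (vaporize at 100 °C): 293.9 × 2255.0 = 662745 J
q3 (heat steam 100.0→107.9 °C): 293.9 × 2.02 × 7.9 = 4690 J
Total: 55432 + 662745 + 4690 = 722867 J = 723 kJ

q = 723 kJ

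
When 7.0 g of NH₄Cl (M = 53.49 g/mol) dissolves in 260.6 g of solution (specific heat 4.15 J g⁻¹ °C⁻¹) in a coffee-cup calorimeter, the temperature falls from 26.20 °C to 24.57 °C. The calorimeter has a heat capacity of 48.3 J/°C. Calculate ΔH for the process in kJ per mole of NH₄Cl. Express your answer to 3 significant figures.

ΔH = 14.1 kJ/mol

|ΔT| = |24.57 − 26.20| = 1.63 °C
|q_surr| = (260.6 × 4.15 + 48.3) × 1.63 = 1129.79 × 1.63 = 1842 J
n(NH₄Cl) = 7.0 / 53.49 = 0.1309 mol
Temperature fell, so q_rxn = +|q_surr| = 1.842 kJ
ΔH = q_rxn / n = 14.07 kJ/mol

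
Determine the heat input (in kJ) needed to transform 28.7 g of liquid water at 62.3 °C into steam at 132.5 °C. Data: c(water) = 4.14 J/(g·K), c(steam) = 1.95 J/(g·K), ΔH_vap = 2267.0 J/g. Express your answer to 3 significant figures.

q1 (heat water 62.3→100.0 °C): 28.7 × 4.14 × 37.7 = 4479 J
q2 (vaporize at 100 °C): 28.7 × 2267.0 = 65063 J
q3 (heat steam 100.0→132.5 °C): 28.7 × 1.95 × 32.5 = 1819 J
Total: 4479 + 65063 + 1819 = 71361 J = 71.4 kJ

q = 71.4 kJ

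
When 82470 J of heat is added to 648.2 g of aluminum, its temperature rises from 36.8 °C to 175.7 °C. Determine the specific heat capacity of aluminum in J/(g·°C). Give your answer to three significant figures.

c = 0.916 J/(g·°C)

c = q / (m ΔT) = 82470 / (648.2 × 138.9)
c = 82470 / 90034.98 = 0.916 J/(g·°C)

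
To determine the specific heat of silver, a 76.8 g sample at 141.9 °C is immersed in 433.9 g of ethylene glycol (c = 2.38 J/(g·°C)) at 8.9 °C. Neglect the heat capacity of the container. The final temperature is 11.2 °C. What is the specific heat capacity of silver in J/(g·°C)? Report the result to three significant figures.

q_gained = (433.9 × 2.38) × (11.2 − 8.9) = 2375 J
q_lost = 76.8 × c × (141.9 − 11.2) = 10037.76 c
Set equal: c = 2375 / 10037.76 = 0.237 J/(g·°C)

c = 0.237 J/(g·°C)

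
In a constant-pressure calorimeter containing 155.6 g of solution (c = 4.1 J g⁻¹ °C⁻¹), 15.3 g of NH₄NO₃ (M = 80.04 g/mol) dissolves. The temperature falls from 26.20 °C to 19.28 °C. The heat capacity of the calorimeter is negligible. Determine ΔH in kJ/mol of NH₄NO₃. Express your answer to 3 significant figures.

ΔH = 23.1 kJ/mol

|ΔT| = |19.28 − 26.20| = 6.92 °C
|q_surr| = (155.6 × 4.1) × 6.92 = 637.96 × 6.92 = 4415 J
n(NH₄NO₃) = 15.3 / 80.04 = 0.1912 mol
Temperature fell, so q_rxn = +|q_surr| = 4.415 kJ
ΔH = q_rxn / n = 23.09 kJ/mol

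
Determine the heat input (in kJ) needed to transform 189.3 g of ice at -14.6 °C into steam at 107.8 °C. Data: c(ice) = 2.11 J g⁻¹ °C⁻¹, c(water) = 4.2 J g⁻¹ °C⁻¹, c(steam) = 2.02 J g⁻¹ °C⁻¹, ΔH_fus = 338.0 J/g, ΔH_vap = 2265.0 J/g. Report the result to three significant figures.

q = 581 kJ

q1 (heat ice -14.6→0.0 °C): 189.3 × 2.11 × 14.6 = 5832 J
q2 (melt at 0 °C): 189.3 × 338.0 = 63983 J
q3 (heat water 0.0→100.0 °C): 189.3 × 4.2 × 100.0 = 79506 J
q4 (vaporize at 100 °C): 189.3 × 2265.0 = 428765 J
q5 (heat steam 100.0→107.8 °C): 189.3 × 2.02 × 7.8 = 2983 J
Total: 5832 + 63983 + 79506 + 428765 + 2983 = 581069 J = 581 kJ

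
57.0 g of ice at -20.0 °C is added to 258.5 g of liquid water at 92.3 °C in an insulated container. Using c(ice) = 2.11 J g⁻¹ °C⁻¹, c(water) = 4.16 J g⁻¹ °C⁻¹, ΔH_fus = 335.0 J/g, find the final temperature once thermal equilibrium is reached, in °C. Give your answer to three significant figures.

Heat to bring ice to 0 °C and melt it: q₁ = 57.0×2.11×20.0 + 57.0×335.0 = 21500 J
Heat the water can supply cooling to 0 °C: 258.5×4.16×92.3 = 99255.7 J > q₁, so all ice melts.
Energy balance: 258.5×4.16×(92.3 − T) = 21500 + 57.0×4.16×(T − 0)
1075.36(92.3 − T) = 21500 + 237.12 T
99255.7 − 21500 = 1312.48 T
T = 77755.7 / 1312.48 = 59.24 °C

T_f = 59.2 °C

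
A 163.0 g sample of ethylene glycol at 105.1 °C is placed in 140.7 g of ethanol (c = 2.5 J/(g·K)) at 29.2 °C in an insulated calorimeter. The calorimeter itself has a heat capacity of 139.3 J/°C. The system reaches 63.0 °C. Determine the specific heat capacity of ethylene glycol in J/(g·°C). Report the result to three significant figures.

q_gained = (140.7 × 2.5 + 139.3) × (63.0 − 29.2) = 16600 J
q_lost = 163.0 × c × (105.1 − 63.0) = 6862.3 c
Set equal: c = 16600 / 6862.3 = 2.42 J/(g·°C)

c = 2.42 J/(g·°C)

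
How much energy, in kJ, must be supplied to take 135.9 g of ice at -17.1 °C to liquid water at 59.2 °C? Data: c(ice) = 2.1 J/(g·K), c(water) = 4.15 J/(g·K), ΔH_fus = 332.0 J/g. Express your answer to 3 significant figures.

q = 83.4 kJ

q1 (heat ice -17.1→0.0 °C): 135.9 × 2.1 × 17.1 = 4880 J
q2 (melt at 0 °C): 135.9 × 332.0 = 45119 J
q3 (heat water 0.0→59.2 °C): 135.9 × 4.15 × 59.2 = 33388 J
Total: 4880 + 45119 + 33388 = 83387 J = 83.4 kJ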